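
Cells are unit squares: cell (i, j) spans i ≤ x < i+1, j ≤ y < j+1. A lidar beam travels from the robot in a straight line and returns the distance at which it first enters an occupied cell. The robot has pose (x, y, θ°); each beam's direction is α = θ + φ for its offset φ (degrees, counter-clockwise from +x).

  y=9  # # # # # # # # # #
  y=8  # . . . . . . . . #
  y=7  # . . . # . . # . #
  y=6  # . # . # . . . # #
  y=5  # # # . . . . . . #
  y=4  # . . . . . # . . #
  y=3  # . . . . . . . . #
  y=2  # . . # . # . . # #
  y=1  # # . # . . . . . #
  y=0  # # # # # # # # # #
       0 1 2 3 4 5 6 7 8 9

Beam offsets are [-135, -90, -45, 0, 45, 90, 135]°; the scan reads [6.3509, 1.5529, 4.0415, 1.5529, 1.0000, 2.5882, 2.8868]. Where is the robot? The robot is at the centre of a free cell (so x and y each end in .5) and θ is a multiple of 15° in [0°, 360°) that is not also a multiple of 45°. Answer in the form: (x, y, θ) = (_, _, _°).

The pose lattice has 51·16 = 816 candidates. Test each by forward raycasting.
  (6.5, 3.5, 195°): beam 1 = 0.5774 ≠ 6.3509 ✗
  (6.5, 3.5, 150°): beam 1 = 2.5882 ≠ 6.3509 ✗
  (3.5, 3.5, 285°): beam 1 = 2.8868 ≠ 6.3509 ✗
  …
  (6.5, 6.5, 345°): r_1=6.3509, r_2=1.5529, r_3=4.0415, r_4=1.5529, r_5=1.0000, r_6=2.5882, r_7=2.8868 — all match ✓
Unique over the lattice → pose = (6.5, 6.5, 345°).

(x, y, θ) = (6.5, 6.5, 345°)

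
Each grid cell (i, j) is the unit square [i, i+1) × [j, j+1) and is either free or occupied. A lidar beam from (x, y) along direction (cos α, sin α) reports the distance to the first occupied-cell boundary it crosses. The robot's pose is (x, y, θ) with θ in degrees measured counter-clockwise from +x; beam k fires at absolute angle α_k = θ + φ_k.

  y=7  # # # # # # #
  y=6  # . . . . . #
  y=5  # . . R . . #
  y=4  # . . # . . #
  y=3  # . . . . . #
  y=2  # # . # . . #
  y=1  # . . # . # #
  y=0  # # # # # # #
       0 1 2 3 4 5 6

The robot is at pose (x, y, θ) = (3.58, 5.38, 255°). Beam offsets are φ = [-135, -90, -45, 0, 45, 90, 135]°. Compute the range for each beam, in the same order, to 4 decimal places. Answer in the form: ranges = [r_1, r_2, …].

beam 1: φ=-135°, α=120°
  direction (-0.5000, 0.8660); cell (3,5); t to first gridline: x 1.1600, y 0.7159 (then +2.0000 / +1.1547)
    (3,6) via y @ 0.7159
    (2,6) via x @ 1.1600
    (2,7) via y @ 1.8706  # hit
  → r_1 = 1.8706
beam 2: φ=-90°, α=165°
  direction (-0.9659, 0.2588); cell (3,5); t to first gridline: x 0.6005, y 2.3955 (then +1.0353 / +3.8637)
    (2,5) via x @ 0.6005
    (1,5) via x @ 1.6357
    (1,6) via y @ 2.3955
    (0,6) via x @ 2.6710  # hit
  → r_2 = 2.6710
beam 3: φ=-45°, α=210°
  direction (-0.8660, -0.5000); cell (3,5); t to first gridline: x 0.6697, y 0.7600 (then +1.1547 / +2.0000)
    (2,5) via x @ 0.6697
    (2,4) via y @ 0.7600
    (1,4) via x @ 1.8244
    (1,3) via y @ 2.7600
    (0,3) via x @ 2.9791  # hit
  → r_3 = 2.9791
beam 4: φ=0°, α=255°
  direction (-0.2588, -0.9659); cell (3,5); t to first gridline: x 2.2409, y 0.3934 (then +3.8637 / +1.0353)
    (3,4) via y @ 0.3934  # hit
  → r_4 = 0.3934
beam 5: φ=45°, α=300°
  direction (0.5000, -0.8660); cell (3,5); t to first gridline: x 0.8400, y 0.4388 (then +2.0000 / +1.1547)
    (3,4) via y @ 0.4388  # hit
  → r_5 = 0.4388
beam 6: φ=90°, α=345°
  direction (0.9659, -0.2588); cell (3,5); t to first gridline: x 0.4348, y 1.4682 (then +1.0353 / +3.8637)
    (4,5) via x @ 0.4348
    (4,4) via y @ 1.4682
    (5,4) via x @ 1.4701
    (6,4) via x @ 2.5054  # hit
  → r_6 = 2.5054
beam 7: φ=135°, α=30°
  direction (0.8660, 0.5000); cell (3,5); t to first gridline: x 0.4850, y 1.2400 (then +1.1547 / +2.0000)
    (4,5) via x @ 0.4850
    (4,6) via y @ 1.2400
    (5,6) via x @ 1.6397
    (6,6) via x @ 2.7944  # hit
  → r_7 = 2.7944

ranges = [1.8706, 2.6710, 2.9791, 0.3934, 0.4388, 2.5054, 2.7944]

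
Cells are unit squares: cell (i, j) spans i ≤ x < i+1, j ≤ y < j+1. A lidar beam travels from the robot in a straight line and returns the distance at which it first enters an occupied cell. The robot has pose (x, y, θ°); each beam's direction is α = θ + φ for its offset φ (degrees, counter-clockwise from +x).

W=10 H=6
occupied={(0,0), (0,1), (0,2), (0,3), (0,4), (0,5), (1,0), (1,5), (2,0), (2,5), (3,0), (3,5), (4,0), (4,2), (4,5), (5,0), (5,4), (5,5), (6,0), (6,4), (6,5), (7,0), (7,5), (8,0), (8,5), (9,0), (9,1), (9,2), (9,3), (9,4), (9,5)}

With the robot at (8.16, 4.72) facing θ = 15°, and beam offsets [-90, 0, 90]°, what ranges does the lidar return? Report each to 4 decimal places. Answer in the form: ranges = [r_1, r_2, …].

ranges = [3.2455, 0.8696, 0.2899]

beam 1: φ=-90°, α=285°
  direction (0.2588, -0.9659); cell (8,4); t to first gridline: x 3.2455, y 0.7454 (then +3.8637 / +1.0353)
    (8,3) via y @ 0.7454
    (8,2) via y @ 1.7807
    (8,1) via y @ 2.8160
    (9,1) via x @ 3.2455  # hit
  → r_1 = 3.2455
beam 2: φ=0°, α=15°
  direction (0.9659, 0.2588); cell (8,4); t to first gridline: x 0.8696, y 1.0818 (then +1.0353 / +3.8637)
    (9,4) via x @ 0.8696  # hit
  → r_2 = 0.8696
beam 3: φ=90°, α=105°
  direction (-0.2588, 0.9659); cell (8,4); t to first gridline: x 0.6182, y 0.2899 (then +3.8637 / +1.0353)
    (8,5) via y @ 0.2899  # hit
  → r_3 = 0.2899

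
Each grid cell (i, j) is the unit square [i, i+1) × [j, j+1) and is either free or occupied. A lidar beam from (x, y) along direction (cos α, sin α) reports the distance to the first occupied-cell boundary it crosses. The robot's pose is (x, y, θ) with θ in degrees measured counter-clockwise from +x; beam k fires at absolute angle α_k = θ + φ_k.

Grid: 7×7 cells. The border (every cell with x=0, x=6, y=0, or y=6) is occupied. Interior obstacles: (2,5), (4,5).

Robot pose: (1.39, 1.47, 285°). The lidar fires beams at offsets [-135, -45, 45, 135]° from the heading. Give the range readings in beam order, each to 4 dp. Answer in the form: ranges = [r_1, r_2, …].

beam 1: φ=-135°, α=150°
  cosα=-0.8660 sinα=0.5000 | (1,1) | tMaxX 0.4503 tMaxY 1.0600 | tΔX 1.1547 tΔY 2.0000
    t=0.4503 [x] (0,1) — stop
  → r_1 = 0.4503
beam 2: φ=-45°, α=240°
  cosα=-0.5000 sinα=-0.8660 | (1,1) | tMaxX 0.7800 tMaxY 0.5427 | tΔX 2.0000 tΔY 1.1547
    t=0.5427 [y] (1,0) — stop
  → r_2 = 0.5427
beam 3: φ=45°, α=330°
  cosα=0.8660 sinα=-0.5000 | (1,1) | tMaxX 0.7044 tMaxY 0.9400 | tΔX 1.1547 tΔY 2.0000
    t=0.7044 [x] (2,1)
    t=0.9400 [y] (2,0) — stop
  → r_3 = 0.9400
beam 4: φ=135°, α=60°
  cosα=0.5000 sinα=0.8660 | (1,1) | tMaxX 1.2200 tMaxY 0.6120 | tΔX 2.0000 tΔY 1.1547
    t=0.6120 [y] (1,2)
    t=1.2200 [x] (2,2)
    t=1.7667 [y] (2,3)
    t=2.9214 [y] (2,4)
    t=3.2200 [x] (3,4)
    t=4.0761 [y] (3,5)
    t=5.2200 [x] (4,5) — stop
  → r_4 = 5.2200

ranges = [0.4503, 0.5427, 0.9400, 5.2200]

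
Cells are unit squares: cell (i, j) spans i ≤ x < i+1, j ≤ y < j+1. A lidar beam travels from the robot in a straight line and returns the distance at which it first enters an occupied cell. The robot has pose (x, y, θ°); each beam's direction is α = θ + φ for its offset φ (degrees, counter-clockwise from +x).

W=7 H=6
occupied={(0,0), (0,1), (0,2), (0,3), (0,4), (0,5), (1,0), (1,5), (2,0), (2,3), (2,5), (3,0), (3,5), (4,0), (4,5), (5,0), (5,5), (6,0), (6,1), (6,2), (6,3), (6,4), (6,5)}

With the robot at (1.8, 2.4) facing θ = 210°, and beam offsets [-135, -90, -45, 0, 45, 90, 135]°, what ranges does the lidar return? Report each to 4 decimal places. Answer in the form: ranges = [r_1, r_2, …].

beam 1: φ=-135°, α=75°
  d=(0.2588,0.9659)  start (1,2)  tX=0.7727 tY=0.6212  stride 1/|dx|=3.8637 1/|dy|=1.0353
    cross y-line → (1,3), t=0.6212
    cross x-line → (2,3), t=0.7727 (wall)
  → r_1 = 0.7727
beam 2: φ=-90°, α=120°
  d=(-0.5000,0.8660)  start (1,2)  tX=1.6000 tY=0.6928  stride 1/|dx|=2.0000 1/|dy|=1.1547
    cross y-line → (1,3), t=0.6928
    cross x-line → (0,3), t=1.6000 (wall)
  → r_2 = 1.6000
beam 3: φ=-45°, α=165°
  d=(-0.9659,0.2588)  start (1,2)  tX=0.8282 tY=2.3182  stride 1/|dx|=1.0353 1/|dy|=3.8637
    cross x-line → (0,2), t=0.8282 (wall)
  → r_3 = 0.8282
beam 4: φ=0°, α=210°
  d=(-0.8660,-0.5000)  start (1,2)  tX=0.9238 tY=0.8000  stride 1/|dx|=1.1547 1/|dy|=2.0000
    cross y-line → (1,1), t=0.8000
    cross x-line → (0,1), t=0.9238 (wall)
  → r_4 = 0.9238
beam 5: φ=45°, α=255°
  d=(-0.2588,-0.9659)  start (1,2)  tX=3.0910 tY=0.4141  stride 1/|dx|=3.8637 1/|dy|=1.0353
    cross y-line → (1,1), t=0.4141
    cross y-line → (1,0), t=1.4494 (wall)
  → r_5 = 1.4494
beam 6: φ=90°, α=300°
  d=(0.5000,-0.8660)  start (1,2)  tX=0.4000 tY=0.4619  stride 1/|dx|=2.0000 1/|dy|=1.1547
    cross x-line → (2,2), t=0.4000
    cross y-line → (2,1), t=0.4619
    cross y-line → (2,0), t=1.6166 (wall)
  → r_6 = 1.6166
beam 7: φ=135°, α=345°
  d=(0.9659,-0.2588)  start (1,2)  tX=0.2071 tY=1.5455  stride 1/|dx|=1.0353 1/|dy|=3.8637
    cross x-line → (2,2), t=0.2071
    cross x-line → (3,2), t=1.2423
    cross y-line → (3,1), t=1.5455
    cross x-line → (4,1), t=2.2776
    cross x-line → (5,1), t=3.3129
    cross x-line → (6,1), t=4.3482 (wall)
  → r_7 = 4.3482

ranges = [0.7727, 1.6000, 0.8282, 0.9238, 1.4494, 1.6166, 4.3482]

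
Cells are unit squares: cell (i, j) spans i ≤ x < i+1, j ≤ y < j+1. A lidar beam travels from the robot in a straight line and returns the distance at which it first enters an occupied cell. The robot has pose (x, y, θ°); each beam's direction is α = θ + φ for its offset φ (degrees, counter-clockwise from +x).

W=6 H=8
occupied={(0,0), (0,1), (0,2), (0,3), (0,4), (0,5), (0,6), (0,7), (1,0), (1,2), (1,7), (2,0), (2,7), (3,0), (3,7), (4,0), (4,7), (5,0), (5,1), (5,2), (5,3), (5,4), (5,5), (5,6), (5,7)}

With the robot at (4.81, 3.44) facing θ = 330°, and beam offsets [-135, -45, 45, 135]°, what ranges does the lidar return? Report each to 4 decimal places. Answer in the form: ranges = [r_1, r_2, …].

beam 1: φ=-135°, α=195°
  direction (-0.9659, -0.2588); cell (4,3); t to first gridline: x 0.8386, y 1.7000 (then +1.0353 / +3.8637)
    (3,3) via x @ 0.8386
    (3,2) via y @ 1.7000
    (2,2) via x @ 1.8738
    (1,2) via x @ 2.9091  # hit
  → r_1 = 2.9091
beam 2: φ=-45°, α=285°
  direction (0.2588, -0.9659); cell (4,3); t to first gridline: x 0.7341, y 0.4555 (then +3.8637 / +1.0353)
    (4,2) via y @ 0.4555
    (5,2) via x @ 0.7341  # hit
  → r_2 = 0.7341
beam 3: φ=45°, α=15°
  direction (0.9659, 0.2588); cell (4,3); t to first gridline: x 0.1967, y 2.1637 (then +1.0353 / +3.8637)
    (5,3) via x @ 0.1967  # hit
  → r_3 = 0.1967
beam 4: φ=135°, α=105°
  direction (-0.2588, 0.9659); cell (4,3); t to first gridline: x 3.1296, y 0.5798 (then +3.8637 / +1.0353)
    (4,4) via y @ 0.5798
    (4,5) via y @ 1.6150
    (4,6) via y @ 2.6503
    (3,6) via x @ 3.1296
    (3,7) via y @ 3.6856  # hit
  → r_4 = 3.6856

ranges = [2.9091, 0.7341, 0.1967, 3.6856]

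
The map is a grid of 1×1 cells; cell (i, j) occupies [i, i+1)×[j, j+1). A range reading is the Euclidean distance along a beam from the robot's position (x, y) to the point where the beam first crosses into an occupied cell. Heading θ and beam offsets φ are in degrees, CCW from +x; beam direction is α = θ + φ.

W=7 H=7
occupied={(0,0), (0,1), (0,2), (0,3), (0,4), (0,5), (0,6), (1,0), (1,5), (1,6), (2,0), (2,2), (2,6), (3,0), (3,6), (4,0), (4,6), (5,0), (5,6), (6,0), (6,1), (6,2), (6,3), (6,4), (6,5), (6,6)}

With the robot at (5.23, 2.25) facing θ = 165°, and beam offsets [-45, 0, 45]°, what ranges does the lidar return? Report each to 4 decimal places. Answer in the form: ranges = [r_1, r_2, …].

ranges = [4.3301, 2.3087, 2.5000]

beam 1: φ=-45°, α=120°
  d=(-0.5000,0.8660)  start (5,2)  tX=0.4600 tY=0.8660  stride 1/|dx|=2.0000 1/|dy|=1.1547
    cross x-line → (4,2), t=0.4600
    cross y-line → (4,3), t=0.8660
    cross y-line → (4,4), t=2.0207
    cross x-line → (3,4), t=2.4600
    cross y-line → (3,5), t=3.1754
    cross y-line → (3,6), t=4.3301 (wall)
  → r_1 = 4.3301
beam 2: φ=0°, α=165°
  d=(-0.9659,0.2588)  start (5,2)  tX=0.2381 tY=2.8978  stride 1/|dx|=1.0353 1/|dy|=3.8637
    cross x-line → (4,2), t=0.2381
    cross x-line → (3,2), t=1.2734
    cross x-line → (2,2), t=2.3087 (wall)
  → r_2 = 2.3087
beam 3: φ=45°, α=210°
  d=(-0.8660,-0.5000)  start (5,2)  tX=0.2656 tY=0.5000  stride 1/|dx|=1.1547 1/|dy|=2.0000
    cross x-line → (4,2), t=0.2656
    cross y-line → (4,1), t=0.5000
    cross x-line → (3,1), t=1.4203
    cross y-line → (3,0), t=2.5000 (wall)
  → r_3 = 2.5000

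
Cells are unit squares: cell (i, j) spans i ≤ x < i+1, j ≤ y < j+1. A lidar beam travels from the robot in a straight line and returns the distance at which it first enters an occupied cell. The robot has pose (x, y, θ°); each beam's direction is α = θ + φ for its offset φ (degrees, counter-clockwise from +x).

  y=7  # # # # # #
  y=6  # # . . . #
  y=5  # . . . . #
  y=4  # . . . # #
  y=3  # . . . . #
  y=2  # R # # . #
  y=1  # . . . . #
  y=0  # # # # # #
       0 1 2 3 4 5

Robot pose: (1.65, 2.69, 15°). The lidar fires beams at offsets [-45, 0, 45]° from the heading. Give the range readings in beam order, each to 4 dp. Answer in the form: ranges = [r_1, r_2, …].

ranges = [0.4041, 0.3623, 4.9768]

beam 1: φ=-45°, α=330°
  cosα=0.8660 sinα=-0.5000 | (1,2) | tMaxX 0.4041 tMaxY 1.3800 | tΔX 1.1547 tΔY 2.0000
    t=0.4041 [x] (2,2) — stop
  → r_1 = 0.4041
beam 2: φ=0°, α=15°
  cosα=0.9659 sinα=0.2588 | (1,2) | tMaxX 0.3623 tMaxY 1.1977 | tΔX 1.0353 tΔY 3.8637
    t=0.3623 [x] (2,2) — stop
  → r_2 = 0.3623
beam 3: φ=45°, α=60°
  cosα=0.5000 sinα=0.8660 | (1,2) | tMaxX 0.7000 tMaxY 0.3580 | tΔX 2.0000 tΔY 1.1547
    t=0.3580 [y] (1,3)
    t=0.7000 [x] (2,3)
    t=1.5127 [y] (2,4)
    t=2.6674 [y] (2,5)
    t=2.7000 [x] (3,5)
    t=3.8221 [y] (3,6)
    t=4.7000 [x] (4,6)
    t=4.9768 [y] (4,7) — stop
  → r_3 = 4.9768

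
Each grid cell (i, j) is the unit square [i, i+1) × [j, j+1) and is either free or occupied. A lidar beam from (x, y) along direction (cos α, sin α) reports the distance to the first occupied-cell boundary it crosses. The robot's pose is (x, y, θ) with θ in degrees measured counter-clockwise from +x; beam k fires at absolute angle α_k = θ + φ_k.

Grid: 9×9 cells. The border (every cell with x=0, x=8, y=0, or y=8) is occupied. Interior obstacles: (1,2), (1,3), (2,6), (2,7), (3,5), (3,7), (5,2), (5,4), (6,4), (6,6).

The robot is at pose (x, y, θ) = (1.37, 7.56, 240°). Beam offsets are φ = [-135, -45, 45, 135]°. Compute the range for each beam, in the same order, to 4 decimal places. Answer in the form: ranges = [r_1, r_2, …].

ranges = [0.4555, 0.3831, 6.7914, 0.6522]

beam 1: φ=-135°, α=105°
  d=(-0.2588,0.9659)  start (1,7)  tX=1.4296 tY=0.4555  stride 1/|dx|=3.8637 1/|dy|=1.0353
    cross y-line → (1,8), t=0.4555 (wall)
  → r_1 = 0.4555
beam 2: φ=-45°, α=195°
  d=(-0.9659,-0.2588)  start (1,7)  tX=0.3831 tY=2.1637  stride 1/|dx|=1.0353 1/|dy|=3.8637
    cross x-line → (0,7), t=0.3831 (wall)
  → r_2 = 0.3831
beam 3: φ=45°, α=285°
  d=(0.2588,-0.9659)  start (1,7)  tX=2.4341 tY=0.5798  stride 1/|dx|=3.8637 1/|dy|=1.0353
    cross y-line → (1,6), t=0.5798
    cross y-line → (1,5), t=1.6150
    cross x-line → (2,5), t=2.4341
    cross y-line → (2,4), t=2.6503
    cross y-line → (2,3), t=3.6856
    cross y-line → (2,2), t=4.7209
    cross y-line → (2,1), t=5.7561
    cross x-line → (3,1), t=6.2978
    cross y-line → (3,0), t=6.7914 (wall)
  → r_3 = 6.7914
beam 4: φ=135°, α=15°
  d=(0.9659,0.2588)  start (1,7)  tX=0.6522 tY=1.7000  stride 1/|dx|=1.0353 1/|dy|=3.8637
    cross x-line → (2,7), t=0.6522 (wall)
  → r_4 = 0.6522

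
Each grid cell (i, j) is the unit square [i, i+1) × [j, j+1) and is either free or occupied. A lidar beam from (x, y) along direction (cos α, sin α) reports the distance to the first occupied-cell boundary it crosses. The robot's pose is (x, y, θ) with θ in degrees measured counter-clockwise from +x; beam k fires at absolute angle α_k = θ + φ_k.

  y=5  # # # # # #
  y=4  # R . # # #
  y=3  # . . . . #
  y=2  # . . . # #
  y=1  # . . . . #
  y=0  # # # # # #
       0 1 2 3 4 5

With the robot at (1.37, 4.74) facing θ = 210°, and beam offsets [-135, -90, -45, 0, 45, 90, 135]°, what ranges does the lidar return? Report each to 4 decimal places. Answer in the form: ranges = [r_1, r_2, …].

beam 1: φ=-135°, α=75°
  d=(0.2588,0.9659)  start (1,4)  tX=2.4341 tY=0.2692  stride 1/|dx|=3.8637 1/|dy|=1.0353
    cross y-line → (1,5), t=0.2692 (wall)
  → r_1 = 0.2692
beam 2: φ=-90°, α=120°
  d=(-0.5000,0.8660)  start (1,4)  tX=0.7400 tY=0.3002  stride 1/|dx|=2.0000 1/|dy|=1.1547
    cross y-line → (1,5), t=0.3002 (wall)
  → r_2 = 0.3002
beam 3: φ=-45°, α=165°
  d=(-0.9659,0.2588)  start (1,4)  tX=0.3831 tY=1.0046  stride 1/|dx|=1.0353 1/|dy|=3.8637
    cross x-line → (0,4), t=0.3831 (wall)
  → r_3 = 0.3831
beam 4: φ=0°, α=210°
  d=(-0.8660,-0.5000)  start (1,4)  tX=0.4272 tY=1.4800  stride 1/|dx|=1.1547 1/|dy|=2.0000
    cross x-line → (0,4), t=0.4272 (wall)
  → r_4 = 0.4272
beam 5: φ=45°, α=255°
  d=(-0.2588,-0.9659)  start (1,4)  tX=1.4296 tY=0.7661  stride 1/|dx|=3.8637 1/|dy|=1.0353
    cross y-line → (1,3), t=0.7661
    cross x-line → (0,3), t=1.4296 (wall)
  → r_5 = 1.4296
beam 6: φ=90°, α=300°
  d=(0.5000,-0.8660)  start (1,4)  tX=1.2600 tY=0.8545  stride 1/|dx|=2.0000 1/|dy|=1.1547
    cross y-line → (1,3), t=0.8545
    cross x-line → (2,3), t=1.2600
    cross y-line → (2,2), t=2.0092
    cross y-line → (2,1), t=3.1639
    cross x-line → (3,1), t=3.2600
    cross y-line → (3,0), t=4.3186 (wall)
  → r_6 = 4.3186
beam 7: φ=135°, α=345°
  d=(0.9659,-0.2588)  start (1,4)  tX=0.6522 tY=2.8591  stride 1/|dx|=1.0353 1/|dy|=3.8637
    cross x-line → (2,4), t=0.6522
    cross x-line → (3,4), t=1.6875 (wall)
  → r_7 = 1.6875

ranges = [0.2692, 0.3002, 0.3831, 0.4272, 1.4296, 4.3186, 1.6875]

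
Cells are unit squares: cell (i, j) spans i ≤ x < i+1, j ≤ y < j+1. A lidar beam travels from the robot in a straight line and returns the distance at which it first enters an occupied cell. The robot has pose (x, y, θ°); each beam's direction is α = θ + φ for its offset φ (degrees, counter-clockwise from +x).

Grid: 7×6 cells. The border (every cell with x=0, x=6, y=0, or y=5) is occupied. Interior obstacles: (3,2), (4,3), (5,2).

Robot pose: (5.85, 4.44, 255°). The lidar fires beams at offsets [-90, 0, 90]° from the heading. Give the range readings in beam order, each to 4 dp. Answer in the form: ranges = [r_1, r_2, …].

ranges = [2.1637, 1.4908, 0.1553]

beam 1: φ=-90°, α=165°
  cosα=-0.9659 sinα=0.2588 | (5,4) | tMaxX 0.8800 tMaxY 2.1637 | tΔX 1.0353 tΔY 3.8637
    t=0.8800 [x] (4,4)
    t=1.9153 [x] (3,4)
    t=2.1637 [y] (3,5) — stop
  → r_1 = 2.1637
beam 2: φ=0°, α=255°
  cosα=-0.2588 sinα=-0.9659 | (5,4) | tMaxX 3.2841 tMaxY 0.4555 | tΔX 3.8637 tΔY 1.0353
    t=0.4555 [y] (5,3)
    t=1.4908 [y] (5,2) — stop
  → r_2 = 1.4908
beam 3: φ=90°, α=345°
  cosα=0.9659 sinα=-0.2588 | (5,4) | tMaxX 0.1553 tMaxY 1.7000 | tΔX 1.0353 tΔY 3.8637
    t=0.1553 [x] (6,4) — stop
  → r_3 = 0.1553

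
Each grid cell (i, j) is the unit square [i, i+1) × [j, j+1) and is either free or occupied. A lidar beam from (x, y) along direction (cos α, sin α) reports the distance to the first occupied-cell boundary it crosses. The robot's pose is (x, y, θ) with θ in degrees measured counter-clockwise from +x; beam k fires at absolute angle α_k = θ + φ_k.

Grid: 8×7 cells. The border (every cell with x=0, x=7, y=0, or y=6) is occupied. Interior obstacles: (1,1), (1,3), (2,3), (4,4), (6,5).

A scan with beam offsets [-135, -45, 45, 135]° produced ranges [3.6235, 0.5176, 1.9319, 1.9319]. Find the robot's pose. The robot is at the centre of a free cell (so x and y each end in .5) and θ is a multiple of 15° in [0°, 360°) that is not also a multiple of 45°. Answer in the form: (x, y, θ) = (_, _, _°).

Enumerate (i+0.5, j+0.5, θ) over the 25 free cells and 16 admissible headings. For each, cast all 4 beams and compare to the given ranges.
  (1.5, 5.5, 210°): beam 1 = 0.5176 ≠ 3.6235 ✗
  (1.5, 2.5, 60°): beam 1 = 0.5176 ≠ 3.6235 ✗
  (1.5, 2.5, 75°): beam 1 = 0.5774 ≠ 3.6235 ✗
  (4.5, 2.5, 345°): beam 1 = 2.8868 ≠ 3.6235 ✗
  …
  (3.5, 5.5, 120°): r_1=3.6235, r_2=0.5176, r_3=1.9319, r_4=1.9319 — all match ✓
Only this pose fits every beam.

(x, y, θ) = (3.5, 5.5, 120°)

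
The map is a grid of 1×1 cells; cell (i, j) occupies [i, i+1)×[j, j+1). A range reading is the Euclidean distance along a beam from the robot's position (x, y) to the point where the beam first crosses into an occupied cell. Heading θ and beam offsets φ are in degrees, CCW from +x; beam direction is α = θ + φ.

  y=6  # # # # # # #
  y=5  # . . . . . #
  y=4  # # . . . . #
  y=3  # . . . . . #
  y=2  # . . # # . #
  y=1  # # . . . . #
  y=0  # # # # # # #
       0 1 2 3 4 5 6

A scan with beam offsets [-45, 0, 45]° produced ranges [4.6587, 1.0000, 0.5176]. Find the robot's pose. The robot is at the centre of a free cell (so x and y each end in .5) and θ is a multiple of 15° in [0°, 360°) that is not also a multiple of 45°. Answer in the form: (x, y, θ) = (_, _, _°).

The pose lattice has 21·16 = 336 candidates. Test each by forward raycasting.
  (3.5, 3.5, 120°): beam 1 = 2.5882 ≠ 4.6587 ✗
  (3.5, 4.5, 255°): beam 1 = 2.8868 ≠ 4.6587 ✗
  (3.5, 5.5, 240°): beam 1 = 1.9319 ≠ 4.6587 ✗
  …
  (1.5, 5.5, 30°): r_1=4.6587, r_2=1.0000, r_3=0.5176 — all match ✓
Only this pose fits every beam.

(x, y, θ) = (1.5, 5.5, 30°)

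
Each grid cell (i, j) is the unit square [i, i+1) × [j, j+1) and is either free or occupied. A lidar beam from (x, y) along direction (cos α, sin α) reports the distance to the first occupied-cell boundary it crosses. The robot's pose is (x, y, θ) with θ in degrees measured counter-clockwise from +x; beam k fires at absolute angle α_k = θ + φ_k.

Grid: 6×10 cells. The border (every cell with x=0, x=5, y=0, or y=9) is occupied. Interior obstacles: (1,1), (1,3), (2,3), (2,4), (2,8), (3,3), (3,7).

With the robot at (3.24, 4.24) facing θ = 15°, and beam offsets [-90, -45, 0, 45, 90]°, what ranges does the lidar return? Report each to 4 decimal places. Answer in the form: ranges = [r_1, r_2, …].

beam 1: φ=-90°, α=285°
  cosα=0.2588 sinα=-0.9659 | (3,4) | tMaxX 2.9364 tMaxY 0.2485 | tΔX 3.8637 tΔY 1.0353
    t=0.2485 [y] (3,3) — stop
  → r_1 = 0.2485
beam 2: φ=-45°, α=330°
  cosα=0.8660 sinα=-0.5000 | (3,4) | tMaxX 0.8776 tMaxY 0.4800 | tΔX 1.1547 tΔY 2.0000
    t=0.4800 [y] (3,3) — stop
  → r_2 = 0.4800
beam 3: φ=0°, α=15°
  cosα=0.9659 sinα=0.2588 | (3,4) | tMaxX 0.7868 tMaxY 2.9364 | tΔX 1.0353 tΔY 3.8637
    t=0.7868 [x] (4,4)
    t=1.8221 [x] (5,4) — stop
  → r_3 = 1.8221
beam 4: φ=45°, α=60°
  cosα=0.5000 sinα=0.8660 | (3,4) | tMaxX 1.5200 tMaxY 0.8776 | tΔX 2.0000 tΔY 1.1547
    t=0.8776 [y] (3,5)
    t=1.5200 [x] (4,5)
    t=2.0323 [y] (4,6)
    t=3.1870 [y] (4,7)
    t=3.5200 [x] (5,7) — stop
  → r_4 = 3.5200
beam 5: φ=90°, α=105°
  cosα=-0.2588 sinα=0.9659 | (3,4) | tMaxX 0.9273 tMaxY 0.7868 | tΔX 3.8637 tΔY 1.0353
    t=0.7868 [y] (3,5)
    t=0.9273 [x] (2,5)
    t=1.8221 [y] (2,6)
    t=2.8574 [y] (2,7)
    t=3.8926 [y] (2,8) — stop
  → r_5 = 3.8926

ranges = [0.2485, 0.4800, 1.8221, 3.5200, 3.8926]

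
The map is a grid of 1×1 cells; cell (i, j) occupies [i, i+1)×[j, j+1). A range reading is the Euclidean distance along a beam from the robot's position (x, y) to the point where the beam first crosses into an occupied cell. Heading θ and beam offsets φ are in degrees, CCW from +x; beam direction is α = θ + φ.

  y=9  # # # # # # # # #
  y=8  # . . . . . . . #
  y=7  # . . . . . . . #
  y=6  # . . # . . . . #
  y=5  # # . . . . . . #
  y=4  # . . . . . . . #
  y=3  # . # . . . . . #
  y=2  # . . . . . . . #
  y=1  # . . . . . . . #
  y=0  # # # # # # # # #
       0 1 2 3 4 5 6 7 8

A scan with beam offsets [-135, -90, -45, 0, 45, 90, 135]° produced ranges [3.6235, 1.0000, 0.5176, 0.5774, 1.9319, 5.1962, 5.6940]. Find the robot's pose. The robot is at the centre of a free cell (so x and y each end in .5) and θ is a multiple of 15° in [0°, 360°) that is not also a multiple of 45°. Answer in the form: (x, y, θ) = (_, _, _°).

Enumerate (i+0.5, j+0.5, θ) over the 53 free cells and 16 admissible headings. For each, cast all 7 beams and compare to the given ranges.
  (6.5, 6.5, 120°): beam 1 = 1.5529 ≠ 3.6235 ✗
  (3.5, 8.5, 105°): beam 1 = 5.1962 ≠ 3.6235 ✗
  (5.5, 4.5, 255°): beam 1 = 5.1962 ≠ 3.6235 ✗
  (4.5, 2.5, 240°): beam 2 = 1.7321 ≠ 1.0000 ✗
  (7.5, 1.5, 105°): beam 1 = 0.5774 ≠ 3.6235 ✗
  …
  (7.5, 4.5, 30°): r_1=3.6235, r_2=1.0000, r_3=0.5176, r_4=0.5774, r_5=1.9319, r_6=5.1962, r_7=5.6940 — all match ✓
Only this pose fits every beam.

(x, y, θ) = (7.5, 4.5, 30°)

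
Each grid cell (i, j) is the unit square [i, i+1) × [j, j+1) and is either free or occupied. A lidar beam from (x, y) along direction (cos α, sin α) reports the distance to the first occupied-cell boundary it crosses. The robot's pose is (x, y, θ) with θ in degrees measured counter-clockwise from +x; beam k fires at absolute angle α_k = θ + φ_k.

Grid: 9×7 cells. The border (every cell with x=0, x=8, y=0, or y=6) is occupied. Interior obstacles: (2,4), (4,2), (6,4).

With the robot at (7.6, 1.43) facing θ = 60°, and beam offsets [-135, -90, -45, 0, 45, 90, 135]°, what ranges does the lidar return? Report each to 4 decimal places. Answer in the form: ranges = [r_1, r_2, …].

ranges = [0.4452, 0.4619, 0.4141, 0.8000, 2.6607, 3.0022, 1.6614]

beam 1: φ=-135°, α=285°
  d=(0.2588,-0.9659)  start (7,1)  tX=1.5455 tY=0.4452  stride 1/|dx|=3.8637 1/|dy|=1.0353
    cross y-line → (7,0), t=0.4452 (wall)
  → r_1 = 0.4452
beam 2: φ=-90°, α=330°
  d=(0.8660,-0.5000)  start (7,1)  tX=0.4619 tY=0.8600  stride 1/|dx|=1.1547 1/|dy|=2.0000
    cross x-line → (8,1), t=0.4619 (wall)
  → r_2 = 0.4619
beam 3: φ=-45°, α=15°
  d=(0.9659,0.2588)  start (7,1)  tX=0.4141 tY=2.2023  stride 1/|dx|=1.0353 1/|dy|=3.8637
    cross x-line → (8,1), t=0.4141 (wall)
  → r_3 = 0.4141
beam 4: φ=0°, α=60°
  d=(0.5000,0.8660)  start (7,1)  tX=0.8000 tY=0.6582  stride 1/|dx|=2.0000 1/|dy|=1.1547
    cross y-line → (7,2), t=0.6582
    cross x-line → (8,2), t=0.8000 (wall)
  → r_4 = 0.8000
beam 5: φ=45°, α=105°
  d=(-0.2588,0.9659)  start (7,1)  tX=2.3182 tY=0.5901  stride 1/|dx|=3.8637 1/|dy|=1.0353
    cross y-line → (7,2), t=0.5901
    cross y-line → (7,3), t=1.6254
    cross x-line → (6,3), t=2.3182
    cross y-line → (6,4), t=2.6607 (wall)
  → r_5 = 2.6607
beam 6: φ=90°, α=150°
  d=(-0.8660,0.5000)  start (7,1)  tX=0.6928 tY=1.1400  stride 1/|dx|=1.1547 1/|dy|=2.0000
    cross x-line → (6,1), t=0.6928
    cross y-line → (6,2), t=1.1400
    cross x-line → (5,2), t=1.8475
    cross x-line → (4,2), t=3.0022 (wall)
  → r_6 = 3.0022
beam 7: φ=135°, α=195°
  d=(-0.9659,-0.2588)  start (7,1)  tX=0.6212 tY=1.6614  stride 1/|dx|=1.0353 1/|dy|=3.8637
    cross x-line → (6,1), t=0.6212
    cross x-line → (5,1), t=1.6564
    cross y-line → (5,0), t=1.6614 (wall)
  → r_7 = 1.6614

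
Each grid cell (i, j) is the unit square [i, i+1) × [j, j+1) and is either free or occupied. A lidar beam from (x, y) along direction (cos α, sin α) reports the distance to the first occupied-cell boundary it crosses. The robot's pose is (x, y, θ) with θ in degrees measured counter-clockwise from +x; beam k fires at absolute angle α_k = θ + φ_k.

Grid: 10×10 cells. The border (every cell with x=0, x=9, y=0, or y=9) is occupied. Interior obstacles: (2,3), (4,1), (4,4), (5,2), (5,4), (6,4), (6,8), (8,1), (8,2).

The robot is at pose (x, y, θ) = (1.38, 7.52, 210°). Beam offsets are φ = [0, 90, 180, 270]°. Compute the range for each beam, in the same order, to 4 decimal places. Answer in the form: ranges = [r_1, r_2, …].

beam 1: φ=0°, α=210°
  d=(-0.8660,-0.5000)  start (1,7)  tX=0.4388 tY=1.0400  stride 1/|dx|=1.1547 1/|dy|=2.0000
    cross x-line → (0,7), t=0.4388 (wall)
  → r_1 = 0.4388
beam 2: φ=90°, α=300°
  d=(0.5000,-0.8660)  start (1,7)  tX=1.2400 tY=0.6004  stride 1/|dx|=2.0000 1/|dy|=1.1547
    cross y-line → (1,6), t=0.6004
    cross x-line → (2,6), t=1.2400
    cross y-line → (2,5), t=1.7551
    cross y-line → (2,4), t=2.9098
    cross x-line → (3,4), t=3.2400
    cross y-line → (3,3), t=4.0645
    cross y-line → (3,2), t=5.2192
    cross x-line → (4,2), t=5.2400
    cross y-line → (4,1), t=6.3739 (wall)
  → r_2 = 6.3739
beam 3: φ=180°, α=30°
  d=(0.8660,0.5000)  start (1,7)  tX=0.7159 tY=0.9600  stride 1/|dx|=1.1547 1/|dy|=2.0000
    cross x-line → (2,7), t=0.7159
    cross y-line → (2,8), t=0.9600
    cross x-line → (3,8), t=1.8706
    cross y-line → (3,9), t=2.9600 (wall)
  → r_3 = 2.9600
beam 4: φ=270°, α=120°
  d=(-0.5000,0.8660)  start (1,7)  tX=0.7600 tY=0.5543  stride 1/|dx|=2.0000 1/|dy|=1.1547
    cross y-line → (1,8), t=0.5543
    cross x-line → (0,8), t=0.7600 (wall)
  → r_4 = 0.7600

ranges = [0.4388, 6.3739, 2.9600, 0.7600]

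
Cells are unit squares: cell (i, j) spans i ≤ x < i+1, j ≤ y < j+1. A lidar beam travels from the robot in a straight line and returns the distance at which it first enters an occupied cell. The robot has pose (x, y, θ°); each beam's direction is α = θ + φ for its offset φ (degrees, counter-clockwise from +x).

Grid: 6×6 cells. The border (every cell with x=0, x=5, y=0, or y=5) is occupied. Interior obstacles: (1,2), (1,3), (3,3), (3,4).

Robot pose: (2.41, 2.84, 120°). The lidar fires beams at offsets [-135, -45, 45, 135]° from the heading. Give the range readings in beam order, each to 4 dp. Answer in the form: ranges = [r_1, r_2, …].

beam 1: φ=-135°, α=345°
  direction (0.9659, -0.2588); cell (2,2); t to first gridline: x 0.6108, y 3.2455 (then +1.0353 / +3.8637)
    (3,2) via x @ 0.6108
    (4,2) via x @ 1.6461
    (5,2) via x @ 2.6814  # hit
  → r_1 = 2.6814
beam 2: φ=-45°, α=75°
  direction (0.2588, 0.9659); cell (2,2); t to first gridline: x 2.2796, y 0.1656 (then +3.8637 / +1.0353)
    (2,3) via y @ 0.1656
    (2,4) via y @ 1.2009
    (2,5) via y @ 2.2362  # hit
  → r_2 = 2.2362
beam 3: φ=45°, α=165°
  direction (-0.9659, 0.2588); cell (2,2); t to first gridline: x 0.4245, y 0.6182 (then +1.0353 / +3.8637)
    (1,2) via x @ 0.4245  # hit
  → r_3 = 0.4245
beam 4: φ=135°, α=255°
  direction (-0.2588, -0.9659); cell (2,2); t to first gridline: x 1.5841, y 0.8696 (then +3.8637 / +1.0353)
    (2,1) via y @ 0.8696
    (1,1) via x @ 1.5841
    (1,0) via y @ 1.9049  # hit
  → r_4 = 1.9049

ranges = [2.6814, 2.2362, 0.4245, 1.9049]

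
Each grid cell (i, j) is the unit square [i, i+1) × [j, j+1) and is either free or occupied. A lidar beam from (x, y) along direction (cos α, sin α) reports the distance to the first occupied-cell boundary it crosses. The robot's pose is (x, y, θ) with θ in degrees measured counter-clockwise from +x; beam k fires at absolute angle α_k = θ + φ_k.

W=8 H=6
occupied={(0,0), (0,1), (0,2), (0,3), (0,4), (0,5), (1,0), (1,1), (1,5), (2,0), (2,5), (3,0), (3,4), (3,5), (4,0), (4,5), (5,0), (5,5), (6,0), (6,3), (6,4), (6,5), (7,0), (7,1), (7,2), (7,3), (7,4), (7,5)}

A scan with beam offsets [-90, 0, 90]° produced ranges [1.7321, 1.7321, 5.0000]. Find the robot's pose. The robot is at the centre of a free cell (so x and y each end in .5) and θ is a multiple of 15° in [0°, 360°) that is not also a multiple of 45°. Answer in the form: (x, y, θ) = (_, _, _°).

(x, y, θ) = (2.5, 3.5, 240°)

The pose lattice has 20·16 = 320 candidates. Test each by forward raycasting.
  (2.5, 2.5, 30°): beam 2 = 4.0415 ≠ 1.7321 ✗
  (6.5, 2.5, 345°): beam 1 = 1.5529 ≠ 1.7321 ✗
  (3.5, 3.5, 150°): beam 1 = 0.5774 ≠ 1.7321 ✗
  …
  (2.5, 3.5, 240°): r_1=1.7321, r_2=1.7321, r_3=5.0000 — all match ✓
No second candidate reproduces the full scan.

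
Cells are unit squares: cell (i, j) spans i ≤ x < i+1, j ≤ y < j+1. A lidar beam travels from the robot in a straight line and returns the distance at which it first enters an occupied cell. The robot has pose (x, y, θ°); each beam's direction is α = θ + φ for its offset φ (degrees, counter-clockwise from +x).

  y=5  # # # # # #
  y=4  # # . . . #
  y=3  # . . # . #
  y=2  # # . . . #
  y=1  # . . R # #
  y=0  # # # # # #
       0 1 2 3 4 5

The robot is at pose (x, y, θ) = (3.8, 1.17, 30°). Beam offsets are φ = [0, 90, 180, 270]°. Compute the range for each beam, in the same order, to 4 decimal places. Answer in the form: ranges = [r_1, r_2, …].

beam 1: φ=0°, α=30°
  direction (0.8660, 0.5000); cell (3,1); t to first gridline: x 0.2309, y 1.6600 (then +1.1547 / +2.0000)
    (4,1) via x @ 0.2309  # hit
  → r_1 = 0.2309
beam 2: φ=90°, α=120°
  direction (-0.5000, 0.8660); cell (3,1); t to first gridline: x 1.6000, y 0.9584 (then +2.0000 / +1.1547)
    (3,2) via y @ 0.9584
    (2,2) via x @ 1.6000
    (2,3) via y @ 2.1131
    (2,4) via y @ 3.2678
    (1,4) via x @ 3.6000  # hit
  → r_2 = 3.6000
beam 3: φ=180°, α=210°
  direction (-0.8660, -0.5000); cell (3,1); t to first gridline: x 0.9238, y 0.3400 (then +1.1547 / +2.0000)
    (3,0) via y @ 0.3400  # hit
  → r_3 = 0.3400
beam 4: φ=270°, α=300°
  direction (0.5000, -0.8660); cell (3,1); t to first gridline: x 0.4000, y 0.1963 (then +2.0000 / +1.1547)
    (3,0) via y @ 0.1963  # hit
  → r_4 = 0.1963

ranges = [0.2309, 3.6000, 0.3400, 0.1963]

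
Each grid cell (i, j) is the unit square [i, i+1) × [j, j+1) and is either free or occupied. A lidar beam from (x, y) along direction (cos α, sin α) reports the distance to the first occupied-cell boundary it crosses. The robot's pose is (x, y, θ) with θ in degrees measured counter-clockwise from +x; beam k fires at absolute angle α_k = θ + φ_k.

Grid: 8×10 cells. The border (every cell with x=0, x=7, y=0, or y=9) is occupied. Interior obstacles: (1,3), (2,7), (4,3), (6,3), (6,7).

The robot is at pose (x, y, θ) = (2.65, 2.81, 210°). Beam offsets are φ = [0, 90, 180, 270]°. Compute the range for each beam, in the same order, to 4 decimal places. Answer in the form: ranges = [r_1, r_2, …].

beam 1: φ=0°, α=210°
  d=(-0.8660,-0.5000)  start (2,2)  tX=0.7506 tY=1.6200  stride 1/|dx|=1.1547 1/|dy|=2.0000
    cross x-line → (1,2), t=0.7506
    cross y-line → (1,1), t=1.6200
    cross x-line → (0,1), t=1.9053 (wall)
  → r_1 = 1.9053
beam 2: φ=90°, α=300°
  d=(0.5000,-0.8660)  start (2,2)  tX=0.7000 tY=0.9353  stride 1/|dx|=2.0000 1/|dy|=1.1547
    cross x-line → (3,2), t=0.7000
    cross y-line → (3,1), t=0.9353
    cross y-line → (3,0), t=2.0900 (wall)
  → r_2 = 2.0900
beam 3: φ=180°, α=30°
  d=(0.8660,0.5000)  start (2,2)  tX=0.4041 tY=0.3800  stride 1/|dx|=1.1547 1/|dy|=2.0000
    cross y-line → (2,3), t=0.3800
    cross x-line → (3,3), t=0.4041
    cross x-line → (4,3), t=1.5588 (wall)
  → r_3 = 1.5588
beam 4: φ=270°, α=120°
  d=(-0.5000,0.8660)  start (2,2)  tX=1.3000 tY=0.2194  stride 1/|dx|=2.0000 1/|dy|=1.1547
    cross y-line → (2,3), t=0.2194
    cross x-line → (1,3), t=1.3000 (wall)
  → r_4 = 1.3000

ranges = [1.9053, 2.0900, 1.5588, 1.3000]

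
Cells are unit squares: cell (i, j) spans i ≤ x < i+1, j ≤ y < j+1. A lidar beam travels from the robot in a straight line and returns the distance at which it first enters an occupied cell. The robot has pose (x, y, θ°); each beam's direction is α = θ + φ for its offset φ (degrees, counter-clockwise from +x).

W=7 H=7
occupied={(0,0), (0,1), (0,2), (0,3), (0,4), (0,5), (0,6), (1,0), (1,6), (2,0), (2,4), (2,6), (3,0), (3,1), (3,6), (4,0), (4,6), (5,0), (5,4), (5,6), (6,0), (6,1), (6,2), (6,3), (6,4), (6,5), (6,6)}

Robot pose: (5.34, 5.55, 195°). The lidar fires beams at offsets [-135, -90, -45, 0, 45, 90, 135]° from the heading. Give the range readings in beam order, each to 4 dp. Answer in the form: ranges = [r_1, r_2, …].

ranges = [0.5196, 0.4659, 0.9000, 2.4225, 0.6351, 0.5694, 0.7621]

beam 1: φ=-135°, α=60°
  dir = (cos 60°, sin 60°) = (0.5000, 0.8660); from cell (5,5)
  next x-line at t=1.3200, next y-line at t=0.5196; Δt_x=2.0000, Δt_y=1.1547
    y: enter (5,6) at t=0.5196 ← occupied
  → r_1 = 0.5196
beam 2: φ=-90°, α=105°
  dir = (cos 105°, sin 105°) = (-0.2588, 0.9659); from cell (5,5)
  next x-line at t=1.3137, next y-line at t=0.4659; Δt_x=3.8637, Δt_y=1.0353
    y: enter (5,6) at t=0.4659 ← occupied
  → r_2 = 0.4659
beam 3: φ=-45°, α=150°
  dir = (cos 150°, sin 150°) = (-0.8660, 0.5000); from cell (5,5)
  next x-line at t=0.3926, next y-line at t=0.9000; Δt_x=1.1547, Δt_y=2.0000
    x: enter (4,5) at t=0.3926
    y: enter (4,6) at t=0.9000 ← occupied
  → r_3 = 0.9000
beam 4: φ=0°, α=195°
  dir = (cos 195°, sin 195°) = (-0.9659, -0.2588); from cell (5,5)
  next x-line at t=0.3520, next y-line at t=2.1250; Δt_x=1.0353, Δt_y=3.8637
    x: enter (4,5) at t=0.3520
    x: enter (3,5) at t=1.3873
    y: enter (3,4) at t=2.1250
    x: enter (2,4) at t=2.4225 ← occupied
  → r_4 = 2.4225
beam 5: φ=45°, α=240°
  dir = (cos 240°, sin 240°) = (-0.5000, -0.8660); from cell (5,5)
  next x-line at t=0.6800, next y-line at t=0.6351; Δt_x=2.0000, Δt_y=1.1547
    y: enter (5,4) at t=0.6351 ← occupied
  → r_5 = 0.6351
beam 6: φ=90°, α=285°
  dir = (cos 285°, sin 285°) = (0.2588, -0.9659); from cell (5,5)
  next x-line at t=2.5500, next y-line at t=0.5694; Δt_x=3.8637, Δt_y=1.0353
    y: enter (5,4) at t=0.5694 ← occupied
  → r_6 = 0.5694
beam 7: φ=135°, α=330°
  dir = (cos 330°, sin 330°) = (0.8660, -0.5000); from cell (5,5)
  next x-line at t=0.7621, next y-line at t=1.1000; Δt_x=1.1547, Δt_y=2.0000
    x: enter (6,5) at t=0.7621 ← occupied
  → r_7 = 0.7621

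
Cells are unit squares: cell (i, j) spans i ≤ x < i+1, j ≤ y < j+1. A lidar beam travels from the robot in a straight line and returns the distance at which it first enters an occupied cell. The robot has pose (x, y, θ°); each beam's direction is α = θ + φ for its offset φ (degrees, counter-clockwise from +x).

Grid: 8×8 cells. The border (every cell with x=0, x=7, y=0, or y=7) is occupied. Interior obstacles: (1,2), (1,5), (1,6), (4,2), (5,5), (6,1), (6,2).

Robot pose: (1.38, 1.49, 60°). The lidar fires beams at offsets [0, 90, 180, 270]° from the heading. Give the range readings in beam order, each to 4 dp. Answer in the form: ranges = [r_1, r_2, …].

ranges = [0.5889, 0.4388, 0.5658, 0.9800]

beam 1: φ=0°, α=60°
  direction (0.5000, 0.8660); cell (1,1); t to first gridline: x 1.2400, y 0.5889 (then +2.0000 / +1.1547)
    (1,2) via y @ 0.5889  # hit
  → r_1 = 0.5889
beam 2: φ=90°, α=150°
  direction (-0.8660, 0.5000); cell (1,1); t to first gridline: x 0.4388, y 1.0200 (then +1.1547 / +2.0000)
    (0,1) via x @ 0.4388  # hit
  → r_2 = 0.4388
beam 3: φ=180°, α=240°
  direction (-0.5000, -0.8660); cell (1,1); t to first gridline: x 0.7600, y 0.5658 (then +2.0000 / +1.1547)
    (1,0) via y @ 0.5658  # hit
  → r_3 = 0.5658
beam 4: φ=270°, α=330°
  direction (0.8660, -0.5000); cell (1,1); t to first gridline: x 0.7159, y 0.9800 (then +1.1547 / +2.0000)
    (2,1) via x @ 0.7159
    (2,0) via y @ 0.9800  # hit
  → r_4 = 0.9800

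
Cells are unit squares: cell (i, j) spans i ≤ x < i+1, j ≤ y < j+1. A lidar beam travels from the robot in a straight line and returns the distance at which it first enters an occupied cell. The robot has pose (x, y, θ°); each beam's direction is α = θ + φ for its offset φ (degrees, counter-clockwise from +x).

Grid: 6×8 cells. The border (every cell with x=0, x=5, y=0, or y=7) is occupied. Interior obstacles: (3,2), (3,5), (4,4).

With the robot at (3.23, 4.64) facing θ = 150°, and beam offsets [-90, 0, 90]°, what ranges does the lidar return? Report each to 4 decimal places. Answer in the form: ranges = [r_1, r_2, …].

beam 1: φ=-90°, α=60°
  dir = (cos 60°, sin 60°) = (0.5000, 0.8660); from cell (3,4)
  next x-line at t=1.5400, next y-line at t=0.4157; Δt_x=2.0000, Δt_y=1.1547
    y: enter (3,5) at t=0.4157 ← occupied
  → r_1 = 0.4157
beam 2: φ=0°, α=150°
  dir = (cos 150°, sin 150°) = (-0.8660, 0.5000); from cell (3,4)
  next x-line at t=0.2656, next y-line at t=0.7200; Δt_x=1.1547, Δt_y=2.0000
    x: enter (2,4) at t=0.2656
    y: enter (2,5) at t=0.7200
    x: enter (1,5) at t=1.4203
    x: enter (0,5) at t=2.5750 ← occupied
  → r_2 = 2.5750
beam 3: φ=90°, α=240°
  dir = (cos 240°, sin 240°) = (-0.5000, -0.8660); from cell (3,4)
  next x-line at t=0.4600, next y-line at t=0.7390; Δt_x=2.0000, Δt_y=1.1547
    x: enter (2,4) at t=0.4600
    y: enter (2,3) at t=0.7390
    y: enter (2,2) at t=1.8937
    x: enter (1,2) at t=2.4600
    y: enter (1,1) at t=3.0484
    y: enter (1,0) at t=4.2031 ← occupied
  → r_3 = 4.2031

ranges = [0.4157, 2.5750, 4.2031]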